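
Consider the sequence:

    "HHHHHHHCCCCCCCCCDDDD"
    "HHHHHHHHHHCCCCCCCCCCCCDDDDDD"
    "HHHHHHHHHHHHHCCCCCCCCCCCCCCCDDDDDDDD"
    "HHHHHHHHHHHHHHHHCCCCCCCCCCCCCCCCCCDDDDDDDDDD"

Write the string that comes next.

The n-th term is 3n-2 H's then 3n C's then 2n-2 D's, where the shown terms are n = 3, 4, 5, 6.
At n = 7 the blocks have lengths 19, 21, 12.

HHHHHHHHHHHHHHHHHHHCCCCCCCCCCCCCCCCCCCCCDDDDDDDDDDDD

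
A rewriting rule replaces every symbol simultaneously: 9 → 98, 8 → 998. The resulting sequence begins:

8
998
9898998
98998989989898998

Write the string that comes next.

Rewriting the 17 symbols of 98998989989898998 one by one yields 98 998 98 98 998 98 998 98 98 998 98 998 98 998 98 98 998; concatenated:

98998989899898998989899898998989989898998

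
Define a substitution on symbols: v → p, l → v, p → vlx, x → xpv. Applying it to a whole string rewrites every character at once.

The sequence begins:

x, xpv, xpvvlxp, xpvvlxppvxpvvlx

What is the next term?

xpvvlxppvxpvvlxvlxpxpvvlxppvxpv

Replace each of the 15 characters of xpvvlxppvxpvvlx in place — xpv vlx p p v xpv vlx vlx p xpv vlx p p v xpv — and concatenate.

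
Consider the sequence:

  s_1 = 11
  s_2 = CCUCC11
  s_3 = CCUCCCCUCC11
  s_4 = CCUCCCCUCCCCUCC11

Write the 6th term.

Every step adds CCUCC at the front: s(k+1) = CCUCC·s(k).
From CCUCCCCUCCCCUCC11, 2 further steps: CCUCCCCUCCCCUCC11 → CCUCCCCUCCCCUCCCCUCC11 → (answer).

CCUCCCCUCCCCUCCCCUCCCCUCC11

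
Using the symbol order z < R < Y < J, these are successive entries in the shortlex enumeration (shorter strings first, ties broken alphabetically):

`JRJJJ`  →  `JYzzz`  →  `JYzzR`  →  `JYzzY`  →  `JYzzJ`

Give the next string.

Find the rightmost character of JYzzJ below J, bump it to the next letter, and reset everything to its right to z.

JYzRz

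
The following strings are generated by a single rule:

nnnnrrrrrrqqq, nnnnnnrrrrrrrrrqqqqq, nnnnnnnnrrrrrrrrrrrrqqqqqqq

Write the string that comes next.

nnnnnnnnnnrrrrrrrrrrrrrrrqqqqqqqqq

Term n consists of 2n n's, followed by 3n r's, followed by 2n-1 q's, where the shown terms are n = 2, 3, 4.
At n = 5 the blocks have lengths 10, 15, 9.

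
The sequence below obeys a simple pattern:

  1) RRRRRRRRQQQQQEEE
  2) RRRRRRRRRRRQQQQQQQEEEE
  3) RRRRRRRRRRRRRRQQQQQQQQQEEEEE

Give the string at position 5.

Each string has the form R^{3n+2} Q^{2n+1} E^{n+1}, where the shown terms are n = 2, 3, 4.
Setting n = 6 gives 20, 13, 7 characters in each block.

RRRRRRRRRRRRRRRRRRRRQQQQQQQQQQQQQEEEEEEE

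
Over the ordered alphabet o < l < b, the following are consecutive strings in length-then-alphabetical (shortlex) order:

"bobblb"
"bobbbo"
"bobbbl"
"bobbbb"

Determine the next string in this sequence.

bloooo

Find the rightmost character of bobbbb below b, bump it to the next letter, and reset everything to its right to o.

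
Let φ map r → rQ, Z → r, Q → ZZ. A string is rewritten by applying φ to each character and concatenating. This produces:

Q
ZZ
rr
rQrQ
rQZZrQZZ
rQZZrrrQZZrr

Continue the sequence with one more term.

Rewriting each symbol of rQZZrrrQZZrr: r→rQ, Q→ZZ, Z→r, Z→r, r→rQ, r→rQ, r→rQ, Q→ZZ, Z→r, Z→r, r→rQ, r→rQ, which concatenates to rQ ZZ r r rQ rQ rQ ZZ r r rQ rQ.

rQZZrrrQrQrQZZrrrQrQ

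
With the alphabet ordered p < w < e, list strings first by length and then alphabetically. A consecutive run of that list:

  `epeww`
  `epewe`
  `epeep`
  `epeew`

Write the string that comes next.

epeee

Treat epeew as a base-3 numeral over the given alphabet and add one, carrying through any trailing e's.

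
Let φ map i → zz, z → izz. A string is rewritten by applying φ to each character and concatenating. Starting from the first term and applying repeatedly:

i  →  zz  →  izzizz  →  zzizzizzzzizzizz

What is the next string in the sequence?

Replace each of the 16 characters of zzizzizzzzizzizz in place — izz izz zz izz izz zz izz izz izz izz zz izz izz zz izz izz — and concatenate.

izzizzzzizzizzzzizzizzizzizzzzizzizzzzizzizz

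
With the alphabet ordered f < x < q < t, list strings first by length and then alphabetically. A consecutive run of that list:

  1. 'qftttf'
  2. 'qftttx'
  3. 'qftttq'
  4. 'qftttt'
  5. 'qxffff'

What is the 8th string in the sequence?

qxffft

Advancing 3 positions from qxffff through qxffff → qxfffx → qxfffq reaches term 8.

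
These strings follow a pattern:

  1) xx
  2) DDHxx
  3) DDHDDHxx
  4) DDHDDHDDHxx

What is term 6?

Each term is the previous one with DDH prepended.
From DDHDDHDDHxx, 2 further steps: DDHDDHDDHxx → DDHDDHDDHDDHxx → (answer).

DDHDDHDDHDDHDDHxx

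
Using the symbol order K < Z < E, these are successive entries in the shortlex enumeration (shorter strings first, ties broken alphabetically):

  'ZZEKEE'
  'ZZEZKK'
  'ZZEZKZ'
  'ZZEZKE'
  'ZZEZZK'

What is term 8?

Stepping forward 3 times from ZZEZZK: ZZEZZK → ZZEZZZ → ZZEZZE, then the target.

ZZEZEK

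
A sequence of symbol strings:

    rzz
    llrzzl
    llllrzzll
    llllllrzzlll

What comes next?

Each term wraps the previous one in ll on the left and l on the right.
One more step from llllllrzzlll gives the answer.

llllllllrzzllll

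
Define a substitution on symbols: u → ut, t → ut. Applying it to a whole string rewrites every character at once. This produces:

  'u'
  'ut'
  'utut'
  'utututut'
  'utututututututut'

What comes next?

Applying the rule to each of the 16 symbols of utututututututut gives the pieces ut ut ut ut ut ut ut ut ut ut ut ut ut ut ut ut, which concatenate to the answer.

utututututututututututututututut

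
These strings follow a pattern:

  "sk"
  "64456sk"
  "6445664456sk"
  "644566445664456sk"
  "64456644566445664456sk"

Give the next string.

Every step adds 64456 at the front: s(k+1) = 64456·s(k).
One more step from 64456644566445664456sk gives the answer.

6445664456644566445664456sk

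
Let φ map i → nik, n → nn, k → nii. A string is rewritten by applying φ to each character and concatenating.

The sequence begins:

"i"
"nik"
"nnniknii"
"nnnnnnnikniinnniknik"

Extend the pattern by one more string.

φ(nnnnnnnikniinnniknik) expands symbol-by-symbol to nn nn nn nn nn nn nn nik nii nn nik nik nn nn nn nik nii nn nik nii; joining the 20 pieces gives the next term.

nnnnnnnnnnnnnnnikniinnnikniknnnnnnnikniinnniknii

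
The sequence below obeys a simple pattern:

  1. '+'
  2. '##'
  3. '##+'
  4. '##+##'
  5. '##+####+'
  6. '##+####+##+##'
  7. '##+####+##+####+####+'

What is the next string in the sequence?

##+####+##+####+####+##+####+##+##

Each term (from the third on) is the previous term followed by the one before it: term 3 = ##·+ = ##+.
The next term joins ##+####+##+####+####+ and ##+####+##+##.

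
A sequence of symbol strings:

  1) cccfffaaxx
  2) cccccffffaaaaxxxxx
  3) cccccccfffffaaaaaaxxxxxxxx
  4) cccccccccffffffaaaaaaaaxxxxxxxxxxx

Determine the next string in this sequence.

cccccccccccfffffffaaaaaaaaaaxxxxxxxxxxxxxx

Term n consists of 2n+1 c's, followed by n+2 f's, followed by 2n a's, followed by 3n-1 x's (n = 1, 2, …).
At n = 5 the blocks have lengths 11, 7, 10, 14.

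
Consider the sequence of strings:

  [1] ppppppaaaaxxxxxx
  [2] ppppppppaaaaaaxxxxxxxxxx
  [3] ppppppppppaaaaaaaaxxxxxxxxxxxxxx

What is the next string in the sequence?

The n-th term is 2n+2 p's then 2n a's then 4n-2 x's, where the shown terms are n = 2, 3, 4.
Setting n = 5 gives 12, 10, 18 characters in each block.

ppppppppppppaaaaaaaaaaxxxxxxxxxxxxxxxxxx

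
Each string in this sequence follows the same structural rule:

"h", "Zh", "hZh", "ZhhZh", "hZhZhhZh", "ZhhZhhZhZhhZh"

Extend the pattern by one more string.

From term 3 onward, concatenate the second-to-last term with the last: h·Zh = hZh, Zh·hZh = ZhhZh, …
So term 7 is hZhZhhZh·ZhhZhhZhZhhZh.

hZhZhhZhZhhZhhZhZhhZh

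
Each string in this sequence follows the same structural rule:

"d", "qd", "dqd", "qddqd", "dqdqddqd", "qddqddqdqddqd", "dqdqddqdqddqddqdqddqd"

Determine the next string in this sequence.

qddqddqdqddqddqdqddqdqddqddqdqddqd

This is a Fibonacci-style word recurrence s(k) = s(k−2)·s(k−1): e.g. d·qd = dqd.
The next term joins qddqddqdqddqd and dqdqddqdqddqddqdqddqd.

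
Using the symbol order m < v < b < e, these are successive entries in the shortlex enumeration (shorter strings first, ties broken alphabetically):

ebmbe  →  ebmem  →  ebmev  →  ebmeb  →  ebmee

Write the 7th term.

ebvmv

Advancing 2 positions from ebmee through ebmee → ebvmm reaches term 7.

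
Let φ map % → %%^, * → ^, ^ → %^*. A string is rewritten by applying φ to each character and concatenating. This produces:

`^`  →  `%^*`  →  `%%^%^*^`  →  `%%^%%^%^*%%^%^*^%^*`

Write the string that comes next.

Rewriting the 19 symbols of %%^%%^%^*%%^%^*^%^* one by one yields %%^ %%^ %^* %%^ %%^ %^* %%^ %^* ^ %%^ %%^ %^* %%^ %^* ^ %^* %%^ %^* ^; concatenated:

%%^%%^%^*%%^%%^%^*%%^%^*^%%^%%^%^*%%^%^*^%^*%%^%^*^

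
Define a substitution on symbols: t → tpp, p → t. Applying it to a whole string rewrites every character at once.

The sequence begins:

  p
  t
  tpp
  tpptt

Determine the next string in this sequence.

tpptttpptpp

Rewriting each symbol of tpptt: t→tpp, p→t, p→t, t→tpp, t→tpp, which concatenates to tpp t t tpp tpp.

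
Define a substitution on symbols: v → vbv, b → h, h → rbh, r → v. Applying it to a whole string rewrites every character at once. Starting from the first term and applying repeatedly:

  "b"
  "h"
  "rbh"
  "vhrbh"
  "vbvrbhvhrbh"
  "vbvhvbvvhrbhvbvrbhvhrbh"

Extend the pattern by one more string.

vbvhvbvrbhvbvhvbvvbvrbhvhrbhvbvhvbvvhrbhvbvrbhvhrbh

Replace each of the 23 characters of vbvhvbvvhrbhvbvrbhvhrbh in place — vbv h vbv rbh vbv h vbv vbv rbh v h rbh vbv h vbv v h rbh vbv rbh v h rbh — and concatenate.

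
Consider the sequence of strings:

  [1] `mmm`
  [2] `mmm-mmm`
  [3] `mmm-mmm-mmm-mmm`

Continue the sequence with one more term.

mmm-mmm-mmm-mmm-mmm-mmm-mmm-mmm

s(k+1) = s(k)·-·s(k) — each term doubles the last with '-' between the halves.
One more doubling of mmm-mmm-mmm-mmm gives the answer.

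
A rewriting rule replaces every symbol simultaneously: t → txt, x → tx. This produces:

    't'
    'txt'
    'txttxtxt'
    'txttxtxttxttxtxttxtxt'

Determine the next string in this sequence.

Rewriting the 21 symbols of txttxtxttxttxtxttxtxt one by one yields txt tx txt txt tx txt tx txt txt tx txt txt tx txt tx txt txt tx txt tx txt; concatenated:

txttxtxttxttxtxttxtxttxttxtxttxttxtxttxtxttxttxtxttxtxt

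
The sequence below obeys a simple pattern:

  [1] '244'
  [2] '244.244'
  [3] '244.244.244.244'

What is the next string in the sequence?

Every step duplicates the string with '.' between the halves.
One more doubling of 244.244.244.244 gives the answer.

244.244.244.244.244.244.244.244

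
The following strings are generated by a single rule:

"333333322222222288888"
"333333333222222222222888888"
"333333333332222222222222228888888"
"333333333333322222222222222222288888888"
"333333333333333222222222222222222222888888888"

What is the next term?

Each string has the form 3^{2n+3} 2^{3n+3} 8^{n+3}, where the shown terms are n = 2, 3, 4, 5, 6.
For the next term, n = 7, so the run lengths are 17, 24, 10.

333333333333333332222222222222222222222228888888888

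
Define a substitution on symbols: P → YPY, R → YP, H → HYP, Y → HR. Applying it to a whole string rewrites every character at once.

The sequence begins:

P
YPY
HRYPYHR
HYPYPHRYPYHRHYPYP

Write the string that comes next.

Applying the rule to each of the 17 symbols of HYPYPHRYPYHRHYPYP gives the pieces HYP HR YPY HR YPY HYP YP HR YPY HR HYP YP HYP HR YPY HR YPY, which concatenate to the answer.

HYPHRYPYHRYPYHYPYPHRYPYHRHYPYPHYPHRYPYHRYPY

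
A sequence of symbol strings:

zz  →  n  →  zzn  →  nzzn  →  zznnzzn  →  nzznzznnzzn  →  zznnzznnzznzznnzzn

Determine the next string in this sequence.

nzznzznnzznzznnzznnzznzznnzzn

Each term (from the third on) is the two preceding terms concatenated in order: term 3 = zz·n = zzn.
The next term joins nzznzznnzzn and zznnzznnzznzznnzzn.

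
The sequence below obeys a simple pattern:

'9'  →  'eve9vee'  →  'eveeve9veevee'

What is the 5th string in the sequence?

s(k+1) = eve·s(k)·vee, so each term gains eve as a prefix and vee as a suffix.
From eveeve9veevee, 2 further steps: eveeve9veevee → eveeveeve9veeveevee → (answer).

eveeveeveeve9veeveeveevee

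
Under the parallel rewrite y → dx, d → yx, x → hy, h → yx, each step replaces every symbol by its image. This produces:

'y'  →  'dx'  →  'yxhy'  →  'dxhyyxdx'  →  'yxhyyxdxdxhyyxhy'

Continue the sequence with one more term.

dxhyyxdxdxhyyxhyyxhyyxdxdxhyyxdx

φ(yxhyyxdxdxhyyxhy) expands symbol-by-symbol to dx hy yx dx dx hy yx hy yx hy yx dx dx hy yx dx; joining the 16 pieces gives the next term.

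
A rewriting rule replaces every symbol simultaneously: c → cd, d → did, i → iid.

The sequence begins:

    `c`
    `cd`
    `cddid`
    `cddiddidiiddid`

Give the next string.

Rewriting the 14 symbols of cddiddidiiddid one by one yields cd did did iid did did iid did iid iid did did iid did; concatenated:

cddiddidiiddiddidiiddidiidiiddiddidiiddid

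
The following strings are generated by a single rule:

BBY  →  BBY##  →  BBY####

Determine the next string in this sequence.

Each term is the previous one with ## appended.
One more step from BBY#### gives the answer.

BBY######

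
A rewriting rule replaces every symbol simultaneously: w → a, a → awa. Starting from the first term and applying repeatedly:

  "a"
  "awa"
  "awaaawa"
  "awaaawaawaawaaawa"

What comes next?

Applying the rule to each of the 17 symbols of awaaawaawaawaaawa gives the pieces awa a awa awa awa a awa awa a awa awa a awa awa awa a awa, which concatenate to the answer.

awaaawaawaawaaawaawaaawaawaaawaawaawaaawa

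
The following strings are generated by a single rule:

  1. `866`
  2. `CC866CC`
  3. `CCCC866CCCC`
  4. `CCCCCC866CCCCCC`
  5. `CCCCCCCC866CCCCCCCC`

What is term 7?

CCCCCCCCCCCC866CCCCCCCCCCCC

Each term wraps the previous one in CC on the left and CC on the right.
From CCCCCCCC866CCCCCCCC, 2 further steps: CCCCCCCC866CCCCCCCC → CCCCCCCCCC866CCCCCCCCCC → (answer).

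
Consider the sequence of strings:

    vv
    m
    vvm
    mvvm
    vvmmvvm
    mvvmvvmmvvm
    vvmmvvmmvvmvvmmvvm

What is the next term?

Each term (from the third on) is the two preceding terms concatenated in order: term 3 = vv·m = vvm.
So term 8 is mvvmvvmmvvm·vvmmvvmmvvmvvmmvvm.

mvvmvvmmvvmvvmmvvmmvvmvvmmvvm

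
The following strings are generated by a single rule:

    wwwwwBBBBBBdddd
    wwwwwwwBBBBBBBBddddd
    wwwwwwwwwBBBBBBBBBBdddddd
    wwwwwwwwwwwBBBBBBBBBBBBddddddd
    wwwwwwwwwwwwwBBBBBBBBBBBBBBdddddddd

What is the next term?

wwwwwwwwwwwwwwwBBBBBBBBBBBBBBBBddddddddd

Reading off run lengths: w runs 5, 7, 9, 11, 13; B runs 6, 8, 10, 12, 14; d runs 4, 5, 6, 7, 8 — each is linear in n, where the shown terms are n = 3, 4, 5, 6, 7.
At n = 8 the blocks have lengths 15, 16, 9.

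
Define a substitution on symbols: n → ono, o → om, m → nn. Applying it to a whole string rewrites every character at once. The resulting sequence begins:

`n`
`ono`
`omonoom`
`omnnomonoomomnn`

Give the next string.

omnnonoonoomnnomonoomomnnomnnonoono

φ(omnnomonoomomnn) expands symbol-by-symbol to om nn ono ono om nn om ono om om nn om nn ono ono; joining the 15 pieces gives the next term.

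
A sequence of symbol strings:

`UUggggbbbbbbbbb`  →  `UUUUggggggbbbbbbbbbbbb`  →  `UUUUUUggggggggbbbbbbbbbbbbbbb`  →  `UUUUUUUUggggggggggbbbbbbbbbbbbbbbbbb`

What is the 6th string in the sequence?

The n-th term is 2n-2 U's then 2n g's then 3n+3 b's, where the shown terms are n = 2, 3, 4, 5.
Setting n = 7 gives 12, 14, 24 characters in each block.

UUUUUUUUUUUUggggggggggggggbbbbbbbbbbbbbbbbbbbbbbbb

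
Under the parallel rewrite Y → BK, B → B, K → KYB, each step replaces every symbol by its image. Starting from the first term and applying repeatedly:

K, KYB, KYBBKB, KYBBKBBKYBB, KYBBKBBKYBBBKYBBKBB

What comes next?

φ(KYBBKBBKYBBBKYBBKBB) expands symbol-by-symbol to KYB BK B B KYB B B KYB BK B B B KYB BK B B KYB B B; joining the 19 pieces gives the next term.

KYBBKBBKYBBBKYBBKBBBKYBBKBBKYBBB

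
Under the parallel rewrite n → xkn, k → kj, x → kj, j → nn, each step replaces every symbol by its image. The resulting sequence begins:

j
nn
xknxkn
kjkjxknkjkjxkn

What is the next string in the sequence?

Rewriting the 14 symbols of kjkjxknkjkjxkn one by one yields kj nn kj nn kj kj xkn kj nn kj nn kj kj xkn; concatenated:

kjnnkjnnkjkjxknkjnnkjnnkjkjxkn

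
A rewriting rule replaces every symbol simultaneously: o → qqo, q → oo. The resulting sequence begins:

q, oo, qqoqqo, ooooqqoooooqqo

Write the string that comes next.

Rewriting the 14 symbols of ooooqqoooooqqo one by one yields qqo qqo qqo qqo oo oo qqo qqo qqo qqo qqo oo oo qqo; concatenated:

qqoqqoqqoqqoooooqqoqqoqqoqqoqqoooooqqo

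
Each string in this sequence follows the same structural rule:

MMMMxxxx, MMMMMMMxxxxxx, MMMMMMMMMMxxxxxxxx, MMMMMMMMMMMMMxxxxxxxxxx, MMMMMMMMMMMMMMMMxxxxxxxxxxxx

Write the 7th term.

The n-th term is 3n+1 M's then 2n+2 x's (n = 1, 2, …).
Setting n = 7 gives 22, 16 characters in each block.

MMMMMMMMMMMMMMMMMMMMMMxxxxxxxxxxxxxxxx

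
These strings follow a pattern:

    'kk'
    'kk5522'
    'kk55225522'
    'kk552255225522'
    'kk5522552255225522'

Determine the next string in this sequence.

kk55225522552255225522

Each term is the previous one with 5522 appended.
So the next term is kk5522552255225522·5522.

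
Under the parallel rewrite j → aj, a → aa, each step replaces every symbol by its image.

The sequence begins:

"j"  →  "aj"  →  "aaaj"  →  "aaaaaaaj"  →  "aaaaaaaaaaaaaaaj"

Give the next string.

Rewriting the 16 symbols of aaaaaaaaaaaaaaaj one by one yields aa aa aa aa aa aa aa aa aa aa aa aa aa aa aa aj; concatenated:

aaaaaaaaaaaaaaaaaaaaaaaaaaaaaaaj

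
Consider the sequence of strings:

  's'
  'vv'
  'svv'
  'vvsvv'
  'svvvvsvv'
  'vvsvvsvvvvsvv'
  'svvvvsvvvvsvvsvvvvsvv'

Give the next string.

vvsvvsvvvvsvvsvvvvsvvvvsvvsvvvvsvv

This is a Fibonacci-style word recurrence s(k) = s(k−2)·s(k−1): e.g. s·vv = svv.
The next term joins vvsvvsvvvvsvv and svvvvsvvvvsvvsvvvvsvv.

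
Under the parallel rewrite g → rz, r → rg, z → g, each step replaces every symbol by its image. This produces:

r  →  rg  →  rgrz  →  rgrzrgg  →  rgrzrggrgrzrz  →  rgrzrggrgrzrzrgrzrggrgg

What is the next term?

Rewriting the 23 symbols of rgrzrggrgrzrzrgrzrggrgg one by one yields rg rz rg g rg rz rz rg rz rg g rg g rg rz rg g rg rz rz rg rz rz; concatenated:

rgrzrggrgrzrzrgrzrggrggrgrzrggrgrzrzrgrzrz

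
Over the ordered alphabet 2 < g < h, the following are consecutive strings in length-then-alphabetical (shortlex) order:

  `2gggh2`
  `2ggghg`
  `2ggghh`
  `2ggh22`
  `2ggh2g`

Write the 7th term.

2gghg2

Stepping forward 2 times from 2ggh2g: 2ggh2g → 2ggh2h, then the target.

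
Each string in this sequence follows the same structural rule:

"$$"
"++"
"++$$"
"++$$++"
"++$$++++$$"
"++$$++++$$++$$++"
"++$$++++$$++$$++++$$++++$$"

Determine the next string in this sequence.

Each term (from the third on) is the previous term followed by the one before it: term 3 = ++·$$ = ++$$.
Continuing: ++$$++++$$++$$++++$$++++$$ · ++$$++++$$++$$++ gives term 8.

++$$++++$$++$$++++$$++++$$++$$++++$$++$$++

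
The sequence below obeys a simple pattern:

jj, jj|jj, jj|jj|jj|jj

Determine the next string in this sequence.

jj|jj|jj|jj|jj|jj|jj|jj

Each string is two copies of the previous one joined by '|'.
One more doubling of jj|jj|jj|jj gives the answer.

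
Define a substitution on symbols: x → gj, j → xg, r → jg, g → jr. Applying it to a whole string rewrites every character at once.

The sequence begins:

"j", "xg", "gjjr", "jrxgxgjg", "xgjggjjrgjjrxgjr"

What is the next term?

gjjrxgjrjrxgxgjgjrxgxgjggjjrxgjg

Applying the rule to each of the 16 symbols of xgjggjjrgjjrxgjr gives the pieces gj jr xg jr jr xg xg jg jr xg xg jg gj jr xg jg, which concatenate to the answer.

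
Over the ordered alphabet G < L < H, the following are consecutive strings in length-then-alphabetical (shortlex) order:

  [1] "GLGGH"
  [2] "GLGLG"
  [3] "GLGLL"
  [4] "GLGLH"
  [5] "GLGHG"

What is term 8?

Advancing 3 positions from GLGHG through GLGHG → GLGHL → GLGHH reaches term 8.

GLLGG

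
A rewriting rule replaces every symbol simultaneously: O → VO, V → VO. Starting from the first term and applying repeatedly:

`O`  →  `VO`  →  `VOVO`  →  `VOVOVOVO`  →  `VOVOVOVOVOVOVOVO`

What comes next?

Rewriting the 16 symbols of VOVOVOVOVOVOVOVO one by one yields VO VO VO VO VO VO VO VO VO VO VO VO VO VO VO VO; concatenated:

VOVOVOVOVOVOVOVOVOVOVOVOVOVOVOVO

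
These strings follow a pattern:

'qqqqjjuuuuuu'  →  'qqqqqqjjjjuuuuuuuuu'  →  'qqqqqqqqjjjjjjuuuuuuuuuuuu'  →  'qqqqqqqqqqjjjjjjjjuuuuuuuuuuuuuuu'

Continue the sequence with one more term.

qqqqqqqqqqqqjjjjjjjjjjuuuuuuuuuuuuuuuuuu

Term n consists of 2n q's, followed by 2n-2 j's, followed by 3n u's, where the shown terms are n = 2, 3, 4, 5.
At n = 6 the blocks have lengths 12, 10, 18.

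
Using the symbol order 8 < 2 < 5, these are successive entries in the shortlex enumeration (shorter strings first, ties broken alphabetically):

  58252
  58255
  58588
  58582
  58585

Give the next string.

58528

The successor of 58585 increments the rightmost position that isn't already 5 and resets every position after it to 8.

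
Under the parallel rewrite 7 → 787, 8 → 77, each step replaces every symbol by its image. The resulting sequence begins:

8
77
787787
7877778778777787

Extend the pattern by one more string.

Rewriting the 16 symbols of 7877778778777787 one by one yields 787 77 787 787 787 787 77 787 787 77 787 787 787 787 77 787; concatenated:

78777787787787787777877877778778778778777787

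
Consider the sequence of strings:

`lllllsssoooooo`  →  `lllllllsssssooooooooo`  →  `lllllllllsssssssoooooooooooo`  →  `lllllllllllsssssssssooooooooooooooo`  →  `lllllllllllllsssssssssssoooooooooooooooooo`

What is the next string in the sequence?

The n-th term is 2n+1 l's then 2n-1 s's then 3n o's, where the shown terms are n = 2, 3, 4, 5, 6.
Setting n = 7 gives 15, 13, 21 characters in each block.

lllllllllllllllsssssssssssssooooooooooooooooooooo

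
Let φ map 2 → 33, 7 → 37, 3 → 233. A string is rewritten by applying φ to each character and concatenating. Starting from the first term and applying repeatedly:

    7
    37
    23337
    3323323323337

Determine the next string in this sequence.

Rewriting the 13 symbols of 3323323323337 one by one yields 233 233 33 233 233 33 233 233 33 233 233 233 37; concatenated:

23323333233233332332333323323323337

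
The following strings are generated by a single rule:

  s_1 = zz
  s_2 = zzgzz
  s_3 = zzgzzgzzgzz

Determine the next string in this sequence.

s(k+1) = s(k)·g·s(k) — each term doubles the last with 'g' between the halves.
Doubling zzgzzgzzgzz with 'g' between the halves:

zzgzzgzzgzzgzzgzzgzzgzz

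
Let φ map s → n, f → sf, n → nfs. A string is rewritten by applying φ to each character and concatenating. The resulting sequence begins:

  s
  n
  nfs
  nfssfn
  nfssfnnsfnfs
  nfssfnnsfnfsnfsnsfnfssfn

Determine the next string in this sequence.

φ(nfssfnnsfnfsnfsnsfnfssfn) expands symbol-by-symbol to nfs sf n n sf nfs nfs n sf nfs sf n nfs sf n nfs n sf nfs sf n n sf nfs; joining the 24 pieces gives the next term.

nfssfnnsfnfsnfsnsfnfssfnnfssfnnfsnsfnfssfnnsfnfs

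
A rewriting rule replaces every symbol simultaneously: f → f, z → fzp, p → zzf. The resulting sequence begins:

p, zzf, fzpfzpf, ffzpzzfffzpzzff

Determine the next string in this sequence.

fffzpzzffzpfzpffffzpzzffzpfzpff

Replace each of the 15 characters of ffzpzzfffzpzzff in place — f f fzp zzf fzp fzp f f f fzp zzf fzp fzp f f — and concatenate.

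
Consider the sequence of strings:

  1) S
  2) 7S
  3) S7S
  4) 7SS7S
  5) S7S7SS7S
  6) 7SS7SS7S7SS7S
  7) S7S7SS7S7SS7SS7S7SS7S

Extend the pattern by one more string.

This is a Fibonacci-style word recurrence s(k) = s(k−2)·s(k−1): e.g. S·7S = S7S.
The next term joins 7SS7SS7S7SS7S and S7S7SS7S7SS7SS7S7SS7S.

7SS7SS7S7SS7SS7S7SS7S7SS7SS7S7SS7S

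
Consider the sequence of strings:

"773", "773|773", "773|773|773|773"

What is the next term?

Each string is two copies of the previous one joined by '|'.
Doubling 773|773|773|773 with '|' between the halves:

773|773|773|773|773|773|773|773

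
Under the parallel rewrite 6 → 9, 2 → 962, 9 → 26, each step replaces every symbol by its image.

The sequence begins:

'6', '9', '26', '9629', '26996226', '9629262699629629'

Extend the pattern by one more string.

φ(9629262699629629) expands symbol-by-symbol to 26 9 962 26 962 9 962 9 26 26 9 962 26 9 962 26; joining the 16 pieces gives the next term.

26996226962996292626996226996226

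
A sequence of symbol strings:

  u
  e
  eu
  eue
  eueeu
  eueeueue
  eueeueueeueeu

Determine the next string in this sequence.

This is a Fibonacci-style word recurrence s(k) = s(k−1)·s(k−2): e.g. e·u = eu.
The next term joins eueeueueeueeu and eueeueue.

eueeueueeueeueueeueue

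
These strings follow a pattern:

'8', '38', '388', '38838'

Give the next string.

This is a Fibonacci-style word recurrence s(k) = s(k−1)·s(k−2): e.g. 38·8 = 388.
The next term joins 38838 and 388.

38838388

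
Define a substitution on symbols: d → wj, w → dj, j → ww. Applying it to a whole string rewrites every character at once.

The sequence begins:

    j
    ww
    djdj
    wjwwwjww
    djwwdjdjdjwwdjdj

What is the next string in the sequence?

Applying the rule to each of the 16 symbols of djwwdjdjdjwwdjdj gives the pieces wj ww dj dj wj ww wj ww wj ww dj dj wj ww wj ww, which concatenate to the answer.

wjwwdjdjwjwwwjwwwjwwdjdjwjwwwjww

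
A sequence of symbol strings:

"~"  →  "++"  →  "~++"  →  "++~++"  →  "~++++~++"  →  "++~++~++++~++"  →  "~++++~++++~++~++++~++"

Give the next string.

From term 3 onward, concatenate the second-to-last term with the last: ~·++ = ~++, ++·~++ = ++~++, …
The next term joins ++~++~++++~++ and ~++++~++++~++~++++~++.

++~++~++++~++~++++~++++~++~++++~++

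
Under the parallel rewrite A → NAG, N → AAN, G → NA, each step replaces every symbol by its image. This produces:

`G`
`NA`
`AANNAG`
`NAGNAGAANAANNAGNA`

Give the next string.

Rewriting the 17 symbols of NAGNAGAANAANNAGNA one by one yields AAN NAG NA AAN NAG NA NAG NAG AAN NAG NAG AAN AAN NAG NA AAN NAG; concatenated:

AANNAGNAAANNAGNANAGNAGAANNAGNAGAANAANNAGNAAANNAG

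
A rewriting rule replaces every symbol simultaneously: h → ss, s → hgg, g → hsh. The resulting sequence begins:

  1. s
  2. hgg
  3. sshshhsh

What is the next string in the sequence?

hgghggsshggsssshggss

Apply φ to sshshhsh symbol by symbol: s→hgg, s→hgg, h→ss, s→hgg, h→ss, h→ss, s→hgg, h→ss; joined: hgg hgg ss hgg ss ss hgg ss.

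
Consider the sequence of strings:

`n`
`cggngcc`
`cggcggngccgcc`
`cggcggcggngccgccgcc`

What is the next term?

s(k+1) = cgg·s(k)·gcc, so each term gains cgg as a prefix and gcc as a suffix.
So the next term is cgg·cggcggcggngccgccgcc·gcc.

cggcggcggcggngccgccgccgcc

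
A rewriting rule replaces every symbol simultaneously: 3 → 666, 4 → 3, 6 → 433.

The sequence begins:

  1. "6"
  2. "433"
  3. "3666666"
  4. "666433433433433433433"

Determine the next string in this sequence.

Replace each of the 21 characters of 666433433433433433433 in place — 433 433 433 3 666 666 3 666 666 3 666 666 3 666 666 3 666 666 3 666 666 — and concatenate.

433433433366666636666663666666366666636666663666666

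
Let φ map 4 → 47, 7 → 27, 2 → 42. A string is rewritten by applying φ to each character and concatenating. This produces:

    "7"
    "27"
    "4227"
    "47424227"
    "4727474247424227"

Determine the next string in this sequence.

Replace each of the 16 characters of 4727474247424227 in place — 47 27 42 27 47 27 47 42 47 27 47 42 47 42 42 27 — and concatenate.

47274227472747424727474247424227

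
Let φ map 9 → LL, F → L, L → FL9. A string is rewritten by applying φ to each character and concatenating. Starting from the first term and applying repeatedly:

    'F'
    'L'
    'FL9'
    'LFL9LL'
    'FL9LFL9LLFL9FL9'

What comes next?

φ(FL9LFL9LLFL9FL9) expands symbol-by-symbol to L FL9 LL FL9 L FL9 LL FL9 FL9 L FL9 LL L FL9 LL; joining the 15 pieces gives the next term.

LFL9LLFL9LFL9LLFL9FL9LFL9LLLFL9LL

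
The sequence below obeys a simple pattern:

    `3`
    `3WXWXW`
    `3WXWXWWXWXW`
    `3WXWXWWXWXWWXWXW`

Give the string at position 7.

3WXWXWWXWXWWXWXWWXWXWWXWXWWXWXW

Each term is the previous one with WXWXW appended.
From 3WXWXWWXWXWWXWXW, 3 further steps: 3WXWXWWXWXWWXWXW → 3WXWXWWXWXWWXWXWWXWXW → 3WXWXWWXWXWWXWXWWXWXWWXWXW → (answer).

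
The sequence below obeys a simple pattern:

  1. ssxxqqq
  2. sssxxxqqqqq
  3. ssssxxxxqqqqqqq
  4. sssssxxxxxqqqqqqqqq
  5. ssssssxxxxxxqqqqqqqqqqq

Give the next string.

The n-th term is n s's then n x's then 2n-1 q's, where the shown terms are n = 2, 3, 4, 5, 6.
For the next term, n = 7, so the run lengths are 7, 7, 13.

sssssssxxxxxxxqqqqqqqqqqqqq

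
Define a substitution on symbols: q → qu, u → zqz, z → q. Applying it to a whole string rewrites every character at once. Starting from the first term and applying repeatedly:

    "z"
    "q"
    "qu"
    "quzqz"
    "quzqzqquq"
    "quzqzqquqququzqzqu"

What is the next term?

quzqzqquqququzqzququzqzquzqzqquqquzqz

Replace each of the 18 characters of quzqzqquqququzqzqu in place — qu zqz q qu q qu qu zqz qu qu zqz qu zqz q qu q qu zqz — and concatenate.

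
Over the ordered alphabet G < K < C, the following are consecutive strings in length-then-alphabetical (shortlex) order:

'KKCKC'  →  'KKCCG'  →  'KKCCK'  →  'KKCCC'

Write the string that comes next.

KCGGG

Treat KKCCC as a base-3 numeral over the given alphabet and add one, carrying through any trailing C's.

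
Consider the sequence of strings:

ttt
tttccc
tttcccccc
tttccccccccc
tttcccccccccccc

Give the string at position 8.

tttccccccccccccccccccccc

The strings grow by a fixed suffix ccc each time.
From tttcccccccccccc, 3 further steps: tttcccccccccccc → tttccccccccccccccc → tttcccccccccccccccccc → (answer).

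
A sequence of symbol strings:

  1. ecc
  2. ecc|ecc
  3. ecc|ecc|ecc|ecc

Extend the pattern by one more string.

s(k+1) = s(k)·|·s(k) — each term doubles the last with '|' between the halves.
One more doubling of ecc|ecc|ecc|ecc gives the answer.

ecc|ecc|ecc|ecc|ecc|ecc|ecc|ecc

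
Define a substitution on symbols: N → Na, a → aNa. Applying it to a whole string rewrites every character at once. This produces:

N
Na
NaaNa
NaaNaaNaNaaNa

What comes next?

NaaNaaNaNaaNaaNaNaaNaNaaNaaNaNaaNa

Replace each of the 13 characters of NaaNaaNaNaaNa in place — Na aNa aNa Na aNa aNa Na aNa Na aNa aNa Na aNa — and concatenate.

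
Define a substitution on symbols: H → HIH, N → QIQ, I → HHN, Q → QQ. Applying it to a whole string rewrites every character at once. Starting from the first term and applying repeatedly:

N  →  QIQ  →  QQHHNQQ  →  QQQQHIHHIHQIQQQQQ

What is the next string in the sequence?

Rewriting the 17 symbols of QQQQHIHHIHQIQQQQQ one by one yields QQ QQ QQ QQ HIH HHN HIH HIH HHN HIH QQ HHN QQ QQ QQ QQ QQ; concatenated:

QQQQQQQQHIHHHNHIHHIHHHNHIHQQHHNQQQQQQQQQQ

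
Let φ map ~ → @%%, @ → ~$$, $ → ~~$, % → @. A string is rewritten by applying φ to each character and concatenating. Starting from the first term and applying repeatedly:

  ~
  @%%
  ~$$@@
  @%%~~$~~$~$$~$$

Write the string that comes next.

Rewriting the 15 symbols of @%%~~$~~$~$$~$$ one by one yields ~$$ @ @ @%% @%% ~~$ @%% @%% ~~$ @%% ~~$ ~~$ @%% ~~$ ~~$; concatenated:

~$$@@@%%@%%~~$@%%@%%~~$@%%~~$~~$@%%~~$~~$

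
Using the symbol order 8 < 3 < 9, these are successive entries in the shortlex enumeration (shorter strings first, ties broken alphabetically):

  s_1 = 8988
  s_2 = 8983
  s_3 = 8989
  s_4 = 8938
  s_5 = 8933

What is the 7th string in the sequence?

Stepping forward 2 times from 8933: 8933 → 8939, then the target.

8998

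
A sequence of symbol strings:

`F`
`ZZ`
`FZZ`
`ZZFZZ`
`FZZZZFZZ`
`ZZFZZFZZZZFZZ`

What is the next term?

This is a Fibonacci-style word recurrence s(k) = s(k−2)·s(k−1): e.g. F·ZZ = FZZ.
The next term joins FZZZZFZZ and ZZFZZFZZZZFZZ.

FZZZZFZZZZFZZFZZZZFZZ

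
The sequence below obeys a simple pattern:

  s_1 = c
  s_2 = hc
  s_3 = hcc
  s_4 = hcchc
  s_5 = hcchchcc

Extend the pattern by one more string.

hcchchcchcchc

Each term (from the third on) is the previous term followed by the one before it: term 3 = hc·c = hcc.
So term 6 is hcchchcc·hcchc.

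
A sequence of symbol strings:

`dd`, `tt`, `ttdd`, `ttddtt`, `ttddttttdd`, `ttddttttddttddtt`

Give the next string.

This is a Fibonacci-style word recurrence s(k) = s(k−1)·s(k−2): e.g. tt·dd = ttdd.
The next term joins ttddttttddttddtt and ttddttttdd.

ttddttttddttddttttddttttdd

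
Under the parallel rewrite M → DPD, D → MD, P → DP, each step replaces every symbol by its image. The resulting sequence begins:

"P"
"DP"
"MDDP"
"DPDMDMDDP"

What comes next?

Apply φ to DPDMDMDDP symbol by symbol: D→MD, P→DP, D→MD, M→DPD, D→MD, M→DPD, D→MD, D→MD, P→DP; joined: MD DP MD DPD MD DPD MD MD DP.

MDDPMDDPDMDDPDMDMDDP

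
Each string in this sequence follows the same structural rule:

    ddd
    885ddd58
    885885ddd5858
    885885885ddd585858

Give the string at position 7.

885885885885885885ddd585858585858

Every step adds 885 to the front and 58 to the end of the previous string.
From 885885885ddd585858, 3 further steps: 885885885ddd585858 → 885885885885ddd58585858 → 885885885885885ddd5858585858 → (answer).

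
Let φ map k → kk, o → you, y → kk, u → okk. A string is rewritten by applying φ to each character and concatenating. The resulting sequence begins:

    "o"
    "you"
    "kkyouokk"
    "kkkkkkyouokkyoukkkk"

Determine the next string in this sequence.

Rewriting the 19 symbols of kkkkkkyouokkyoukkkk one by one yields kk kk kk kk kk kk kk you okk you kk kk kk you okk kk kk kk kk; concatenated:

kkkkkkkkkkkkkkyouokkyoukkkkkkyouokkkkkkkkkk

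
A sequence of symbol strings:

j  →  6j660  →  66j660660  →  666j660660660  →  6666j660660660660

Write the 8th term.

6666666j660660660660660660660

s(k+1) = 6·s(k)·660, so each term gains 6 as a prefix and 660 as a suffix.
From 6666j660660660660, 3 further steps: 6666j660660660660 → 66666j660660660660660 → 666666j660660660660660660 → (answer).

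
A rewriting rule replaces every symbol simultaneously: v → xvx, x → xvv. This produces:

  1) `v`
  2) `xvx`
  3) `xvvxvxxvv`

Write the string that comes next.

Apply φ to xvvxvxxvv symbol by symbol: x→xvv, v→xvx, v→xvx, x→xvv, v→xvx, x→xvv, x→xvv, v→xvx, v→xvx; joined: xvv xvx xvx xvv xvx xvv xvv xvx xvx.

xvvxvxxvxxvvxvxxvvxvvxvxxvx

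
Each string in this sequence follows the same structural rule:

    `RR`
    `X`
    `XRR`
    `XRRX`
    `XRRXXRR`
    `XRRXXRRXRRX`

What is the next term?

This is a Fibonacci-style word recurrence s(k) = s(k−1)·s(k−2): e.g. X·RR = XRR.
Continuing: XRRXXRRXRRX · XRRXXRR gives term 7.

XRRXXRRXRRXXRRXXRR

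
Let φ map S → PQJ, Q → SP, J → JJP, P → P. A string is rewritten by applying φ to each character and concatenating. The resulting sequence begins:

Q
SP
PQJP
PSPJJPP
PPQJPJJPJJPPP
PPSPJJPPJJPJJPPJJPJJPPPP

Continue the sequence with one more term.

Rewriting the 24 symbols of PPSPJJPPJJPJJPPJJPJJPPPP one by one yields P P PQJ P JJP JJP P P JJP JJP P JJP JJP P P JJP JJP P JJP JJP P P P P; concatenated:

PPPQJPJJPJJPPPJJPJJPPJJPJJPPPJJPJJPPJJPJJPPPPP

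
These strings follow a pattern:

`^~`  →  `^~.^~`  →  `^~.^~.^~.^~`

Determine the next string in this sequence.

Each string is two copies of the previous one joined by '.'.
Doubling ^~.^~.^~.^~ with '.' between the halves:

^~.^~.^~.^~.^~.^~.^~.^~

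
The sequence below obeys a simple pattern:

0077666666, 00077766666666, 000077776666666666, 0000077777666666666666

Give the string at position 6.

000000077777776666666666666666

Reading off run lengths: 0 runs 2, 3, 4, 5; 7 runs 2, 3, 4, 5; 6 runs 6, 8, 10, 12 — each is linear in n, where the shown terms are n = 2, 3, 4, 5.
Setting n = 7 gives 7, 7, 16 characters in each block.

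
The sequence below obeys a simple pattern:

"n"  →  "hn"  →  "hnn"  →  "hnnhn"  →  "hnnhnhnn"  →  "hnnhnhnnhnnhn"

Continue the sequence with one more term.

hnnhnhnnhnnhnhnnhnhnn

Each term (from the third on) is the previous term followed by the one before it: term 3 = hn·n = hnn.
Continuing: hnnhnhnnhnnhn · hnnhnhnn gives term 7.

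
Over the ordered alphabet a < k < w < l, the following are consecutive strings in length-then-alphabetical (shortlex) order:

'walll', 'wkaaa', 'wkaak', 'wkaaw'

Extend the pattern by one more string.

The successor of wkaaw increments the rightmost position that isn't already l and resets every position after it to a.

wkaal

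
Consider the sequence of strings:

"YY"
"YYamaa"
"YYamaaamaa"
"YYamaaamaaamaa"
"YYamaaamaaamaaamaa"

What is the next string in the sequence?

YYamaaamaaamaaamaaamaa

Each term is the previous one with amaa appended.
One more step from YYamaaamaaamaaamaa gives the answer.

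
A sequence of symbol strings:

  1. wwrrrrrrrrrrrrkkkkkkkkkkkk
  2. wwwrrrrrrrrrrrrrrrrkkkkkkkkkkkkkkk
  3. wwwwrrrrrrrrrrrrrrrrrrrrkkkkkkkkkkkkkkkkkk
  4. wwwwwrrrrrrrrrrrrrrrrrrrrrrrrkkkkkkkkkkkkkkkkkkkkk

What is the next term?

Each string has the form w^{n-1} r^{4n} k^{3n+3}, where the shown terms are n = 3, 4, 5, 6.
Setting n = 7 gives 6, 28, 24 characters in each block.

wwwwwwrrrrrrrrrrrrrrrrrrrrrrrrrrrrkkkkkkkkkkkkkkkkkkkkkkkk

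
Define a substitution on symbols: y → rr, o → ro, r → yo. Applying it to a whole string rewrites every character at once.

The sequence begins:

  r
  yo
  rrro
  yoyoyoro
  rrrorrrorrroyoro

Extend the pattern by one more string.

Applying the rule to each of the 16 symbols of rrrorrrorrroyoro gives the pieces yo yo yo ro yo yo yo ro yo yo yo ro rr ro yo ro, which concatenate to the answer.

yoyoyoroyoyoyoroyoyoyororrroyoro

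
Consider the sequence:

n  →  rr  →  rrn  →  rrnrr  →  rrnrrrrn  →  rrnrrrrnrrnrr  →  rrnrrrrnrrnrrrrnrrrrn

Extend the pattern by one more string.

Each term (from the third on) is the previous term followed by the one before it: term 3 = rr·n = rrn.
The next term joins rrnrrrrnrrnrrrrnrrrrn and rrnrrrrnrrnrr.

rrnrrrrnrrnrrrrnrrrrnrrnrrrrnrrnrr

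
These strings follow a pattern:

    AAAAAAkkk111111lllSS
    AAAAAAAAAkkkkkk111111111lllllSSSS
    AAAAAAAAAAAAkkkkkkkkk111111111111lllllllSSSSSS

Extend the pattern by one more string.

AAAAAAAAAAAAAAAkkkkkkkkkkkk111111111111111lllllllllSSSSSSSS

Term n consists of 3n+3 A's, followed by 3n k's, followed by 3n+3 1's, followed by 2n+1 l's, followed by 2n S's (n = 1, 2, …).
Setting n = 4 gives 15, 12, 15, 9, 8 characters in each block.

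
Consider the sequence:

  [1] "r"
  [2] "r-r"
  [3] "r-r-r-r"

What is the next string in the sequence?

Each string is two copies of the previous one joined by '-'.
Doubling r-r-r-r with '-' between the halves:

r-r-r-r-r-r-r-r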